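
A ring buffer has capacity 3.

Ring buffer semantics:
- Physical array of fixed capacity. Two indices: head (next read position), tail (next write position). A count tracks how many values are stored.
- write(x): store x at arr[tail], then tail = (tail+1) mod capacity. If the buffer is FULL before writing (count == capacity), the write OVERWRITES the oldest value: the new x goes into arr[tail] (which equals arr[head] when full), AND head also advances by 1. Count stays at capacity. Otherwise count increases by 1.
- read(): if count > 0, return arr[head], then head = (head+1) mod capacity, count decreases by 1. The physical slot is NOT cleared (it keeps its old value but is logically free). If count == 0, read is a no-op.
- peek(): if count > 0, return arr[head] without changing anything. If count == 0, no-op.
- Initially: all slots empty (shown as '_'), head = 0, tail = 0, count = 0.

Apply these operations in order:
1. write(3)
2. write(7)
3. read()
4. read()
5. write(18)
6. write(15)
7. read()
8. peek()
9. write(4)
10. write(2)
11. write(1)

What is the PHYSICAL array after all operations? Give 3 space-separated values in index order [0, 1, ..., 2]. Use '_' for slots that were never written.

Answer: 1 4 2

Derivation:
After op 1 (write(3)): arr=[3 _ _] head=0 tail=1 count=1
After op 2 (write(7)): arr=[3 7 _] head=0 tail=2 count=2
After op 3 (read()): arr=[3 7 _] head=1 tail=2 count=1
After op 4 (read()): arr=[3 7 _] head=2 tail=2 count=0
After op 5 (write(18)): arr=[3 7 18] head=2 tail=0 count=1
After op 6 (write(15)): arr=[15 7 18] head=2 tail=1 count=2
After op 7 (read()): arr=[15 7 18] head=0 tail=1 count=1
After op 8 (peek()): arr=[15 7 18] head=0 tail=1 count=1
After op 9 (write(4)): arr=[15 4 18] head=0 tail=2 count=2
After op 10 (write(2)): arr=[15 4 2] head=0 tail=0 count=3
After op 11 (write(1)): arr=[1 4 2] head=1 tail=1 count=3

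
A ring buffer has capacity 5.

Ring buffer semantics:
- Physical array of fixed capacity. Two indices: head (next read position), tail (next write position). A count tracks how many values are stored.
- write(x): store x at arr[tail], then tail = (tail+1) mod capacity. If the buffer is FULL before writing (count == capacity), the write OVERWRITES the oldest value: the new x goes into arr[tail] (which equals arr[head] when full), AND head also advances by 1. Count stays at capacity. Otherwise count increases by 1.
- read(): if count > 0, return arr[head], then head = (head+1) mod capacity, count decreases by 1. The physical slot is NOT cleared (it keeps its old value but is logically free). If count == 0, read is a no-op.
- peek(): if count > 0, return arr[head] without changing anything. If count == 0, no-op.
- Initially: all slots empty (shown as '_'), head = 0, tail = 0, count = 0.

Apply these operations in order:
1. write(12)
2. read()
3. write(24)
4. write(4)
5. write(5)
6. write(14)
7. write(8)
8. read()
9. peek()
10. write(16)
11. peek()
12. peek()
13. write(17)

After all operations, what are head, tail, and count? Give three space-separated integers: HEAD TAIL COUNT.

After op 1 (write(12)): arr=[12 _ _ _ _] head=0 tail=1 count=1
After op 2 (read()): arr=[12 _ _ _ _] head=1 tail=1 count=0
After op 3 (write(24)): arr=[12 24 _ _ _] head=1 tail=2 count=1
After op 4 (write(4)): arr=[12 24 4 _ _] head=1 tail=3 count=2
After op 5 (write(5)): arr=[12 24 4 5 _] head=1 tail=4 count=3
After op 6 (write(14)): arr=[12 24 4 5 14] head=1 tail=0 count=4
After op 7 (write(8)): arr=[8 24 4 5 14] head=1 tail=1 count=5
After op 8 (read()): arr=[8 24 4 5 14] head=2 tail=1 count=4
After op 9 (peek()): arr=[8 24 4 5 14] head=2 tail=1 count=4
After op 10 (write(16)): arr=[8 16 4 5 14] head=2 tail=2 count=5
After op 11 (peek()): arr=[8 16 4 5 14] head=2 tail=2 count=5
After op 12 (peek()): arr=[8 16 4 5 14] head=2 tail=2 count=5
After op 13 (write(17)): arr=[8 16 17 5 14] head=3 tail=3 count=5

Answer: 3 3 5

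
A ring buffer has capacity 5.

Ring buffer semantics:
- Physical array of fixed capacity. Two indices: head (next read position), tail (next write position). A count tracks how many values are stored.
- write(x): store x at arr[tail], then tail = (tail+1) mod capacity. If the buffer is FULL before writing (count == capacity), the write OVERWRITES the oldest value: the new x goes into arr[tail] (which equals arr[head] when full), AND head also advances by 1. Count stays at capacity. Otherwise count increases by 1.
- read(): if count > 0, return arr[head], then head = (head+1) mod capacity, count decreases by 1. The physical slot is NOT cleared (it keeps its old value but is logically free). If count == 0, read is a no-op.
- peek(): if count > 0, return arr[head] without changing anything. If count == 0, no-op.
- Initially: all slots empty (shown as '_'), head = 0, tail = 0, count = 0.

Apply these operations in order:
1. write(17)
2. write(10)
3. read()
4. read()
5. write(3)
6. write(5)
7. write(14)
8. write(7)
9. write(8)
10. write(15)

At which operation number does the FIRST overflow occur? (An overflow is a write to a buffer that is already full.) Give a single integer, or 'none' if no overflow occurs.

After op 1 (write(17)): arr=[17 _ _ _ _] head=0 tail=1 count=1
After op 2 (write(10)): arr=[17 10 _ _ _] head=0 tail=2 count=2
After op 3 (read()): arr=[17 10 _ _ _] head=1 tail=2 count=1
After op 4 (read()): arr=[17 10 _ _ _] head=2 tail=2 count=0
After op 5 (write(3)): arr=[17 10 3 _ _] head=2 tail=3 count=1
After op 6 (write(5)): arr=[17 10 3 5 _] head=2 tail=4 count=2
After op 7 (write(14)): arr=[17 10 3 5 14] head=2 tail=0 count=3
After op 8 (write(7)): arr=[7 10 3 5 14] head=2 tail=1 count=4
After op 9 (write(8)): arr=[7 8 3 5 14] head=2 tail=2 count=5
After op 10 (write(15)): arr=[7 8 15 5 14] head=3 tail=3 count=5

Answer: 10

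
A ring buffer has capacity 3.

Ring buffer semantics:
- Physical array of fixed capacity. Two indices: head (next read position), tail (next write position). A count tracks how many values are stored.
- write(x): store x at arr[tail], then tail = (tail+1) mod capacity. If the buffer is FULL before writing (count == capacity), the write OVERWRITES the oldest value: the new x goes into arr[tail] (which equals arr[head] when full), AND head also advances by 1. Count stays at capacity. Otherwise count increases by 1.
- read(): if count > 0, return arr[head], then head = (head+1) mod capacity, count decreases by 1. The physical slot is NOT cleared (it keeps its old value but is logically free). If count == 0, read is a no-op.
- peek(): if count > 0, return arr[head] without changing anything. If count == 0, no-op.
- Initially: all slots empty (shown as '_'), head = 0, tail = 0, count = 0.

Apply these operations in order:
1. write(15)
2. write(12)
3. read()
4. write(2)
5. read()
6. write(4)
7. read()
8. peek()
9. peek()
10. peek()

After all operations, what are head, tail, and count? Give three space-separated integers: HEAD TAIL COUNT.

After op 1 (write(15)): arr=[15 _ _] head=0 tail=1 count=1
After op 2 (write(12)): arr=[15 12 _] head=0 tail=2 count=2
After op 3 (read()): arr=[15 12 _] head=1 tail=2 count=1
After op 4 (write(2)): arr=[15 12 2] head=1 tail=0 count=2
After op 5 (read()): arr=[15 12 2] head=2 tail=0 count=1
After op 6 (write(4)): arr=[4 12 2] head=2 tail=1 count=2
After op 7 (read()): arr=[4 12 2] head=0 tail=1 count=1
After op 8 (peek()): arr=[4 12 2] head=0 tail=1 count=1
After op 9 (peek()): arr=[4 12 2] head=0 tail=1 count=1
After op 10 (peek()): arr=[4 12 2] head=0 tail=1 count=1

Answer: 0 1 1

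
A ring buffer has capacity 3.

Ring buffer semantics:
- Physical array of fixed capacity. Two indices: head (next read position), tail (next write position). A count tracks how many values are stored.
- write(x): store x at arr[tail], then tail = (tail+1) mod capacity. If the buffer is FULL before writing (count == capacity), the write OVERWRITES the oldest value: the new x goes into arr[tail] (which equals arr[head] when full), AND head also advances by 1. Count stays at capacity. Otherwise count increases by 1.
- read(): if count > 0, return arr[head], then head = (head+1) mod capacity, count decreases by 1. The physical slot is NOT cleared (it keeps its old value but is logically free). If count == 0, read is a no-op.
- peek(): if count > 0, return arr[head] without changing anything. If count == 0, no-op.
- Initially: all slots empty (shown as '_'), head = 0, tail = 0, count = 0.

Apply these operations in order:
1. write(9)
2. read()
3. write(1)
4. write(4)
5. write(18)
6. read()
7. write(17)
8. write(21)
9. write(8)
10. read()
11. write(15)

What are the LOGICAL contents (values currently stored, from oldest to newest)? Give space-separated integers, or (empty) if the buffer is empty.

After op 1 (write(9)): arr=[9 _ _] head=0 tail=1 count=1
After op 2 (read()): arr=[9 _ _] head=1 tail=1 count=0
After op 3 (write(1)): arr=[9 1 _] head=1 tail=2 count=1
After op 4 (write(4)): arr=[9 1 4] head=1 tail=0 count=2
After op 5 (write(18)): arr=[18 1 4] head=1 tail=1 count=3
After op 6 (read()): arr=[18 1 4] head=2 tail=1 count=2
After op 7 (write(17)): arr=[18 17 4] head=2 tail=2 count=3
After op 8 (write(21)): arr=[18 17 21] head=0 tail=0 count=3
After op 9 (write(8)): arr=[8 17 21] head=1 tail=1 count=3
After op 10 (read()): arr=[8 17 21] head=2 tail=1 count=2
After op 11 (write(15)): arr=[8 15 21] head=2 tail=2 count=3

Answer: 21 8 15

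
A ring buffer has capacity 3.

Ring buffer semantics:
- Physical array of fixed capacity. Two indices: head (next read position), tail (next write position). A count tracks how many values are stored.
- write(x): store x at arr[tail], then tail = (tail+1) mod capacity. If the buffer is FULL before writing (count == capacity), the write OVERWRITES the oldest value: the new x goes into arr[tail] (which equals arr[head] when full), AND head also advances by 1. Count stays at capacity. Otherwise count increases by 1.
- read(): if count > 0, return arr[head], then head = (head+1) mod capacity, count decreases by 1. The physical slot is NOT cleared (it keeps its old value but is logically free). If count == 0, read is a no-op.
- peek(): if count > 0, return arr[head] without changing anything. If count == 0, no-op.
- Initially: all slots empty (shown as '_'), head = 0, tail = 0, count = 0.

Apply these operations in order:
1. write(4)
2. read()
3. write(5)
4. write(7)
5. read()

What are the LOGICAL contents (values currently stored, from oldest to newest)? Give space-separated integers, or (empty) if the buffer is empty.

Answer: 7

Derivation:
After op 1 (write(4)): arr=[4 _ _] head=0 tail=1 count=1
After op 2 (read()): arr=[4 _ _] head=1 tail=1 count=0
After op 3 (write(5)): arr=[4 5 _] head=1 tail=2 count=1
After op 4 (write(7)): arr=[4 5 7] head=1 tail=0 count=2
After op 5 (read()): arr=[4 5 7] head=2 tail=0 count=1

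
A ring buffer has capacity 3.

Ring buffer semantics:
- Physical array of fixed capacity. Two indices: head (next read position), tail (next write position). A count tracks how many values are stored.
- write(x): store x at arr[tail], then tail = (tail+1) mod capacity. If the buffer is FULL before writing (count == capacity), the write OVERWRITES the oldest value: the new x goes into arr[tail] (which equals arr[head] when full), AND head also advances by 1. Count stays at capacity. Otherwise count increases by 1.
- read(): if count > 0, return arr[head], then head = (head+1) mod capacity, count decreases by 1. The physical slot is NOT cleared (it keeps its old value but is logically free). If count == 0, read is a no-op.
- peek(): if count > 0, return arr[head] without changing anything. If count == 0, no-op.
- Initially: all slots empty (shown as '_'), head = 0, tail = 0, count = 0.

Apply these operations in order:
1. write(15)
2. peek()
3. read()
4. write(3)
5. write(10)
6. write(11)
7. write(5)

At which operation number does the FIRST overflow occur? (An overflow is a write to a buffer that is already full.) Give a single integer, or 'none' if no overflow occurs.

Answer: 7

Derivation:
After op 1 (write(15)): arr=[15 _ _] head=0 tail=1 count=1
After op 2 (peek()): arr=[15 _ _] head=0 tail=1 count=1
After op 3 (read()): arr=[15 _ _] head=1 tail=1 count=0
After op 4 (write(3)): arr=[15 3 _] head=1 tail=2 count=1
After op 5 (write(10)): arr=[15 3 10] head=1 tail=0 count=2
After op 6 (write(11)): arr=[11 3 10] head=1 tail=1 count=3
After op 7 (write(5)): arr=[11 5 10] head=2 tail=2 count=3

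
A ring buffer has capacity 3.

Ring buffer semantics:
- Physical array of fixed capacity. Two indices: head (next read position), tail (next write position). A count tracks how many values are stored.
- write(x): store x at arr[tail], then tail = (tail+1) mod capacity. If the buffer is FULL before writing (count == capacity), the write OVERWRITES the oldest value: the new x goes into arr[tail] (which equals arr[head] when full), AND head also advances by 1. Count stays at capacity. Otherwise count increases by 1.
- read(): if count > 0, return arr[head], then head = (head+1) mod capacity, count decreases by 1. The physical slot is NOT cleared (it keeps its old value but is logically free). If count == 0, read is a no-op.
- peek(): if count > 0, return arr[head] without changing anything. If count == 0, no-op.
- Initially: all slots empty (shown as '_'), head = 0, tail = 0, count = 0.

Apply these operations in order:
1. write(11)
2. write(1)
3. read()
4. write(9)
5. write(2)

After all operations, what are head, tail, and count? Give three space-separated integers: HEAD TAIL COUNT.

After op 1 (write(11)): arr=[11 _ _] head=0 tail=1 count=1
After op 2 (write(1)): arr=[11 1 _] head=0 tail=2 count=2
After op 3 (read()): arr=[11 1 _] head=1 tail=2 count=1
After op 4 (write(9)): arr=[11 1 9] head=1 tail=0 count=2
After op 5 (write(2)): arr=[2 1 9] head=1 tail=1 count=3

Answer: 1 1 3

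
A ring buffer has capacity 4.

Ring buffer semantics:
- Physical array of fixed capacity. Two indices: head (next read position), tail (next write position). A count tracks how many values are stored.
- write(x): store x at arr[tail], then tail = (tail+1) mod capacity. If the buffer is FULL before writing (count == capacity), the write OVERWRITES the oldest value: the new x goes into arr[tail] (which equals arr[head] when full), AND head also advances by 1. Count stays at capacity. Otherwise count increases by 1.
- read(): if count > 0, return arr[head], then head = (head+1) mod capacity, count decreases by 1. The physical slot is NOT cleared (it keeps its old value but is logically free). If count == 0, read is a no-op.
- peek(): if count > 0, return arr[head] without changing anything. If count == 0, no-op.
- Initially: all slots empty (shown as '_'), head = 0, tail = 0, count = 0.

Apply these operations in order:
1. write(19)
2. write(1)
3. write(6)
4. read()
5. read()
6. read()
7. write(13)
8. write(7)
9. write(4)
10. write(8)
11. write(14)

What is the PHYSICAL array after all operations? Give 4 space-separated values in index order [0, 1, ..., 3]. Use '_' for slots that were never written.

After op 1 (write(19)): arr=[19 _ _ _] head=0 tail=1 count=1
After op 2 (write(1)): arr=[19 1 _ _] head=0 tail=2 count=2
After op 3 (write(6)): arr=[19 1 6 _] head=0 tail=3 count=3
After op 4 (read()): arr=[19 1 6 _] head=1 tail=3 count=2
After op 5 (read()): arr=[19 1 6 _] head=2 tail=3 count=1
After op 6 (read()): arr=[19 1 6 _] head=3 tail=3 count=0
After op 7 (write(13)): arr=[19 1 6 13] head=3 tail=0 count=1
After op 8 (write(7)): arr=[7 1 6 13] head=3 tail=1 count=2
After op 9 (write(4)): arr=[7 4 6 13] head=3 tail=2 count=3
After op 10 (write(8)): arr=[7 4 8 13] head=3 tail=3 count=4
After op 11 (write(14)): arr=[7 4 8 14] head=0 tail=0 count=4

Answer: 7 4 8 14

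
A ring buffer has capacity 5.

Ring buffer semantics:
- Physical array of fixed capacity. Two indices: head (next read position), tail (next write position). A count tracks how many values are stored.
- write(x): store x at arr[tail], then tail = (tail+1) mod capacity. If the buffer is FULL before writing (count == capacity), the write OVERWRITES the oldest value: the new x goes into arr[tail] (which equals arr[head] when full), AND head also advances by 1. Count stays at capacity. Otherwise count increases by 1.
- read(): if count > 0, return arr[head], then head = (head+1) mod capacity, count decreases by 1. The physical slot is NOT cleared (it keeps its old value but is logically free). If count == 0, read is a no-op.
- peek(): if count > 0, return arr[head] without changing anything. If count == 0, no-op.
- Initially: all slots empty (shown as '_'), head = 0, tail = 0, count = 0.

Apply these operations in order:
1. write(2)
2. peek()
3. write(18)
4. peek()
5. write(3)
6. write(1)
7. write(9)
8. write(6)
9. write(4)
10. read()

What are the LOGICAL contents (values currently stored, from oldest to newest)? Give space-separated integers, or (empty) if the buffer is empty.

Answer: 1 9 6 4

Derivation:
After op 1 (write(2)): arr=[2 _ _ _ _] head=0 tail=1 count=1
After op 2 (peek()): arr=[2 _ _ _ _] head=0 tail=1 count=1
After op 3 (write(18)): arr=[2 18 _ _ _] head=0 tail=2 count=2
After op 4 (peek()): arr=[2 18 _ _ _] head=0 tail=2 count=2
After op 5 (write(3)): arr=[2 18 3 _ _] head=0 tail=3 count=3
After op 6 (write(1)): arr=[2 18 3 1 _] head=0 tail=4 count=4
After op 7 (write(9)): arr=[2 18 3 1 9] head=0 tail=0 count=5
After op 8 (write(6)): arr=[6 18 3 1 9] head=1 tail=1 count=5
After op 9 (write(4)): arr=[6 4 3 1 9] head=2 tail=2 count=5
After op 10 (read()): arr=[6 4 3 1 9] head=3 tail=2 count=4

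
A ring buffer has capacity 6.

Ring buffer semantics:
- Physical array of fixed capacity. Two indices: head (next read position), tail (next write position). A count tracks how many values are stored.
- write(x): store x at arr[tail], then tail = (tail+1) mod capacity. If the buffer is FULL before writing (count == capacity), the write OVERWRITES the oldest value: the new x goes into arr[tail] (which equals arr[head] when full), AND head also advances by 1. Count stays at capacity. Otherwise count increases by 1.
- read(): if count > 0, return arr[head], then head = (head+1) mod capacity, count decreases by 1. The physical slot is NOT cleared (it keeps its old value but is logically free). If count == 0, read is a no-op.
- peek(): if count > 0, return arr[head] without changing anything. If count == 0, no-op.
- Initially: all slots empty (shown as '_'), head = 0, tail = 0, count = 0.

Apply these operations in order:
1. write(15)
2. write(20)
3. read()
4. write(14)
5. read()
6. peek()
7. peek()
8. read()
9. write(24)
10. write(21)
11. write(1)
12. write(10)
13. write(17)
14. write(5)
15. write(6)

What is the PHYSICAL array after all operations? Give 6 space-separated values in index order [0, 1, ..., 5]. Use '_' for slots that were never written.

After op 1 (write(15)): arr=[15 _ _ _ _ _] head=0 tail=1 count=1
After op 2 (write(20)): arr=[15 20 _ _ _ _] head=0 tail=2 count=2
After op 3 (read()): arr=[15 20 _ _ _ _] head=1 tail=2 count=1
After op 4 (write(14)): arr=[15 20 14 _ _ _] head=1 tail=3 count=2
After op 5 (read()): arr=[15 20 14 _ _ _] head=2 tail=3 count=1
After op 6 (peek()): arr=[15 20 14 _ _ _] head=2 tail=3 count=1
After op 7 (peek()): arr=[15 20 14 _ _ _] head=2 tail=3 count=1
After op 8 (read()): arr=[15 20 14 _ _ _] head=3 tail=3 count=0
After op 9 (write(24)): arr=[15 20 14 24 _ _] head=3 tail=4 count=1
After op 10 (write(21)): arr=[15 20 14 24 21 _] head=3 tail=5 count=2
After op 11 (write(1)): arr=[15 20 14 24 21 1] head=3 tail=0 count=3
After op 12 (write(10)): arr=[10 20 14 24 21 1] head=3 tail=1 count=4
After op 13 (write(17)): arr=[10 17 14 24 21 1] head=3 tail=2 count=5
After op 14 (write(5)): arr=[10 17 5 24 21 1] head=3 tail=3 count=6
After op 15 (write(6)): arr=[10 17 5 6 21 1] head=4 tail=4 count=6

Answer: 10 17 5 6 21 1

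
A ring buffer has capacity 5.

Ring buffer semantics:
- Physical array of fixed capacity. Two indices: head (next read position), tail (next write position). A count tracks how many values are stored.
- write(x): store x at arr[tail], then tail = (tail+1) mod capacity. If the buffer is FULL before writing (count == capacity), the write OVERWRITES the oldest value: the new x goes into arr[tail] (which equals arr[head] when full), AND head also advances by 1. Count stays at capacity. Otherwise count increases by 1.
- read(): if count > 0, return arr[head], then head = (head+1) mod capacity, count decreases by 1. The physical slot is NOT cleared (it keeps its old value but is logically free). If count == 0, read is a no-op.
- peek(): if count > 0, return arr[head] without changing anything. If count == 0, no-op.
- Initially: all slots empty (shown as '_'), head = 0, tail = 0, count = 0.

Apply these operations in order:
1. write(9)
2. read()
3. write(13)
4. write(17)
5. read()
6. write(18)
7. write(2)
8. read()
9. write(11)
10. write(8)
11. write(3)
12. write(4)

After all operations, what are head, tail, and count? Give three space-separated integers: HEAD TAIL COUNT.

Answer: 4 4 5

Derivation:
After op 1 (write(9)): arr=[9 _ _ _ _] head=0 tail=1 count=1
After op 2 (read()): arr=[9 _ _ _ _] head=1 tail=1 count=0
After op 3 (write(13)): arr=[9 13 _ _ _] head=1 tail=2 count=1
After op 4 (write(17)): arr=[9 13 17 _ _] head=1 tail=3 count=2
After op 5 (read()): arr=[9 13 17 _ _] head=2 tail=3 count=1
After op 6 (write(18)): arr=[9 13 17 18 _] head=2 tail=4 count=2
After op 7 (write(2)): arr=[9 13 17 18 2] head=2 tail=0 count=3
After op 8 (read()): arr=[9 13 17 18 2] head=3 tail=0 count=2
After op 9 (write(11)): arr=[11 13 17 18 2] head=3 tail=1 count=3
After op 10 (write(8)): arr=[11 8 17 18 2] head=3 tail=2 count=4
After op 11 (write(3)): arr=[11 8 3 18 2] head=3 tail=3 count=5
After op 12 (write(4)): arr=[11 8 3 4 2] head=4 tail=4 count=5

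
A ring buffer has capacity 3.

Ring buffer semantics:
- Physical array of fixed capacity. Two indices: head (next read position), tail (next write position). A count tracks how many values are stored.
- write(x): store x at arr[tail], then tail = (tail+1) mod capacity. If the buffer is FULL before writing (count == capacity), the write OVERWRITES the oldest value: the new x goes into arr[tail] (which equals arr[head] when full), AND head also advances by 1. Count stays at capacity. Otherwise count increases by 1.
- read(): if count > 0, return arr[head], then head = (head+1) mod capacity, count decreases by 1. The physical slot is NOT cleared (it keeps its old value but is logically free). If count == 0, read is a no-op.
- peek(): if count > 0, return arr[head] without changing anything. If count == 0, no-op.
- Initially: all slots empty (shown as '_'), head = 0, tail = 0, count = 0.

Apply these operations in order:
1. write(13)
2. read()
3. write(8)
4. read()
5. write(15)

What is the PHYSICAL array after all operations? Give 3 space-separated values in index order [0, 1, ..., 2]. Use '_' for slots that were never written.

Answer: 13 8 15

Derivation:
After op 1 (write(13)): arr=[13 _ _] head=0 tail=1 count=1
After op 2 (read()): arr=[13 _ _] head=1 tail=1 count=0
After op 3 (write(8)): arr=[13 8 _] head=1 tail=2 count=1
After op 4 (read()): arr=[13 8 _] head=2 tail=2 count=0
After op 5 (write(15)): arr=[13 8 15] head=2 tail=0 count=1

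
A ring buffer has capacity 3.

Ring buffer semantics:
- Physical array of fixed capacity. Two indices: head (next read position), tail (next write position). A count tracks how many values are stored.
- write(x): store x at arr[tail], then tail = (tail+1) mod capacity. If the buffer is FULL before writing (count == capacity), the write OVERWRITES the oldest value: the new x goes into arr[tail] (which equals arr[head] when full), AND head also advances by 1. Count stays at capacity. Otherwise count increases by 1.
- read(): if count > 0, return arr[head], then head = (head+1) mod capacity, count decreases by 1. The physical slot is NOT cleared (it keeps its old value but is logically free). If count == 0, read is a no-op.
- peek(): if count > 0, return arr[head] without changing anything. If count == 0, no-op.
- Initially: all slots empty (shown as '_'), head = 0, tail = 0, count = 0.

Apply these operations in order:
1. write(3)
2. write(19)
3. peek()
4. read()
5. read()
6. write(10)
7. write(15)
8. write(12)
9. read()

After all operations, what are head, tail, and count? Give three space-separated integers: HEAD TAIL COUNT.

Answer: 0 2 2

Derivation:
After op 1 (write(3)): arr=[3 _ _] head=0 tail=1 count=1
After op 2 (write(19)): arr=[3 19 _] head=0 tail=2 count=2
After op 3 (peek()): arr=[3 19 _] head=0 tail=2 count=2
After op 4 (read()): arr=[3 19 _] head=1 tail=2 count=1
After op 5 (read()): arr=[3 19 _] head=2 tail=2 count=0
After op 6 (write(10)): arr=[3 19 10] head=2 tail=0 count=1
After op 7 (write(15)): arr=[15 19 10] head=2 tail=1 count=2
After op 8 (write(12)): arr=[15 12 10] head=2 tail=2 count=3
After op 9 (read()): arr=[15 12 10] head=0 tail=2 count=2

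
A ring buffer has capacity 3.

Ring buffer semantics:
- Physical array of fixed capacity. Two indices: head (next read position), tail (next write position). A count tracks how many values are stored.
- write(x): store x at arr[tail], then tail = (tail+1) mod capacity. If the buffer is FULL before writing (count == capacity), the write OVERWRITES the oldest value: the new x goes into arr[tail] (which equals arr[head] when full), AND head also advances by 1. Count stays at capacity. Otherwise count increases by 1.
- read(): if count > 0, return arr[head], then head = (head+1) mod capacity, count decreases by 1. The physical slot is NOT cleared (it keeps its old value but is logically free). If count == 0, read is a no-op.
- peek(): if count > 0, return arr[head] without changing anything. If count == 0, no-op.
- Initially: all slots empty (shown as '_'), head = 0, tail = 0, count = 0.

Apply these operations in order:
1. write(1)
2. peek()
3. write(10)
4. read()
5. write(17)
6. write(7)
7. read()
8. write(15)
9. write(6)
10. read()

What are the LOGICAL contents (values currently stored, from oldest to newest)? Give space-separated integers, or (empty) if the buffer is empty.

After op 1 (write(1)): arr=[1 _ _] head=0 tail=1 count=1
After op 2 (peek()): arr=[1 _ _] head=0 tail=1 count=1
After op 3 (write(10)): arr=[1 10 _] head=0 tail=2 count=2
After op 4 (read()): arr=[1 10 _] head=1 tail=2 count=1
After op 5 (write(17)): arr=[1 10 17] head=1 tail=0 count=2
After op 6 (write(7)): arr=[7 10 17] head=1 tail=1 count=3
After op 7 (read()): arr=[7 10 17] head=2 tail=1 count=2
After op 8 (write(15)): arr=[7 15 17] head=2 tail=2 count=3
After op 9 (write(6)): arr=[7 15 6] head=0 tail=0 count=3
After op 10 (read()): arr=[7 15 6] head=1 tail=0 count=2

Answer: 15 6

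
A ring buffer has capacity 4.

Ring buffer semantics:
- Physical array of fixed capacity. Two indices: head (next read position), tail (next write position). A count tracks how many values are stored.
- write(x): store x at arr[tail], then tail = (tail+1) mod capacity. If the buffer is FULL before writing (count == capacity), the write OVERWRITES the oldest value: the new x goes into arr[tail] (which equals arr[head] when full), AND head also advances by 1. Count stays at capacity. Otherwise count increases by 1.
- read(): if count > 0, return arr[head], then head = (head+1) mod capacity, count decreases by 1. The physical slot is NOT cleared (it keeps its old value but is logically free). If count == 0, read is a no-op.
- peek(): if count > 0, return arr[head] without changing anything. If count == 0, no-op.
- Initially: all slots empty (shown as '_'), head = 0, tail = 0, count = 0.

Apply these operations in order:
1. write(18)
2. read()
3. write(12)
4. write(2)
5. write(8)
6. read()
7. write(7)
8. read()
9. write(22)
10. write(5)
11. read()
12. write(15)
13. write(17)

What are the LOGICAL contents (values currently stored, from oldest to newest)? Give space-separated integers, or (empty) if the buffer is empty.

Answer: 22 5 15 17

Derivation:
After op 1 (write(18)): arr=[18 _ _ _] head=0 tail=1 count=1
After op 2 (read()): arr=[18 _ _ _] head=1 tail=1 count=0
After op 3 (write(12)): arr=[18 12 _ _] head=1 tail=2 count=1
After op 4 (write(2)): arr=[18 12 2 _] head=1 tail=3 count=2
After op 5 (write(8)): arr=[18 12 2 8] head=1 tail=0 count=3
After op 6 (read()): arr=[18 12 2 8] head=2 tail=0 count=2
After op 7 (write(7)): arr=[7 12 2 8] head=2 tail=1 count=3
After op 8 (read()): arr=[7 12 2 8] head=3 tail=1 count=2
After op 9 (write(22)): arr=[7 22 2 8] head=3 tail=2 count=3
After op 10 (write(5)): arr=[7 22 5 8] head=3 tail=3 count=4
After op 11 (read()): arr=[7 22 5 8] head=0 tail=3 count=3
After op 12 (write(15)): arr=[7 22 5 15] head=0 tail=0 count=4
After op 13 (write(17)): arr=[17 22 5 15] head=1 tail=1 count=4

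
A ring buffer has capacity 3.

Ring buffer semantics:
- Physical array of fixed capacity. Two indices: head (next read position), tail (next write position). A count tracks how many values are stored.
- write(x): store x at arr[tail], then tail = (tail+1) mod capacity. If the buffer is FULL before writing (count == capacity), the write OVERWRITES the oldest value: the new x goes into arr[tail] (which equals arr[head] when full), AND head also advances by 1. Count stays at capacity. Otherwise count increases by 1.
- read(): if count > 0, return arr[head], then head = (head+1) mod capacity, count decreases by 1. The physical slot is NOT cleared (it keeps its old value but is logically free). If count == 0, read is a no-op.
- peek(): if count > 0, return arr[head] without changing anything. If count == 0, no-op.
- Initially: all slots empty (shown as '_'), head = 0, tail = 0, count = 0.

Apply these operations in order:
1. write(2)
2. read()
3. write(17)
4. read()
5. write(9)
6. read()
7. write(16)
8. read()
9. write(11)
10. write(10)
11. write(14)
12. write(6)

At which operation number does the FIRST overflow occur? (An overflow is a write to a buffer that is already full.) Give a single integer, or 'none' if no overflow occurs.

Answer: 12

Derivation:
After op 1 (write(2)): arr=[2 _ _] head=0 tail=1 count=1
After op 2 (read()): arr=[2 _ _] head=1 tail=1 count=0
After op 3 (write(17)): arr=[2 17 _] head=1 tail=2 count=1
After op 4 (read()): arr=[2 17 _] head=2 tail=2 count=0
After op 5 (write(9)): arr=[2 17 9] head=2 tail=0 count=1
After op 6 (read()): arr=[2 17 9] head=0 tail=0 count=0
After op 7 (write(16)): arr=[16 17 9] head=0 tail=1 count=1
After op 8 (read()): arr=[16 17 9] head=1 tail=1 count=0
After op 9 (write(11)): arr=[16 11 9] head=1 tail=2 count=1
After op 10 (write(10)): arr=[16 11 10] head=1 tail=0 count=2
After op 11 (write(14)): arr=[14 11 10] head=1 tail=1 count=3
After op 12 (write(6)): arr=[14 6 10] head=2 tail=2 count=3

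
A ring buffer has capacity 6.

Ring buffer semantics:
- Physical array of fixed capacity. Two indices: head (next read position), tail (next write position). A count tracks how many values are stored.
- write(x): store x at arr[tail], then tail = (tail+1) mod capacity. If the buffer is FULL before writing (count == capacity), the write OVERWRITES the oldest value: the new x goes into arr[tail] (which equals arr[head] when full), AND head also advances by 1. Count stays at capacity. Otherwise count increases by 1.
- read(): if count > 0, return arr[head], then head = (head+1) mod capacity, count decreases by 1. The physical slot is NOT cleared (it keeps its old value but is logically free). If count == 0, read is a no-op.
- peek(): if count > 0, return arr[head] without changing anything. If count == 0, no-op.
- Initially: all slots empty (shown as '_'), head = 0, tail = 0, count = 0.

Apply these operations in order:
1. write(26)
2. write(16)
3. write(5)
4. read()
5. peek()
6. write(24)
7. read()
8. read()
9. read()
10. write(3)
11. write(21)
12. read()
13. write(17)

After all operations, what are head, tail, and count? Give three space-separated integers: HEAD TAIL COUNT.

Answer: 5 1 2

Derivation:
After op 1 (write(26)): arr=[26 _ _ _ _ _] head=0 tail=1 count=1
After op 2 (write(16)): arr=[26 16 _ _ _ _] head=0 tail=2 count=2
After op 3 (write(5)): arr=[26 16 5 _ _ _] head=0 tail=3 count=3
After op 4 (read()): arr=[26 16 5 _ _ _] head=1 tail=3 count=2
After op 5 (peek()): arr=[26 16 5 _ _ _] head=1 tail=3 count=2
After op 6 (write(24)): arr=[26 16 5 24 _ _] head=1 tail=4 count=3
After op 7 (read()): arr=[26 16 5 24 _ _] head=2 tail=4 count=2
After op 8 (read()): arr=[26 16 5 24 _ _] head=3 tail=4 count=1
After op 9 (read()): arr=[26 16 5 24 _ _] head=4 tail=4 count=0
After op 10 (write(3)): arr=[26 16 5 24 3 _] head=4 tail=5 count=1
After op 11 (write(21)): arr=[26 16 5 24 3 21] head=4 tail=0 count=2
After op 12 (read()): arr=[26 16 5 24 3 21] head=5 tail=0 count=1
After op 13 (write(17)): arr=[17 16 5 24 3 21] head=5 tail=1 count=2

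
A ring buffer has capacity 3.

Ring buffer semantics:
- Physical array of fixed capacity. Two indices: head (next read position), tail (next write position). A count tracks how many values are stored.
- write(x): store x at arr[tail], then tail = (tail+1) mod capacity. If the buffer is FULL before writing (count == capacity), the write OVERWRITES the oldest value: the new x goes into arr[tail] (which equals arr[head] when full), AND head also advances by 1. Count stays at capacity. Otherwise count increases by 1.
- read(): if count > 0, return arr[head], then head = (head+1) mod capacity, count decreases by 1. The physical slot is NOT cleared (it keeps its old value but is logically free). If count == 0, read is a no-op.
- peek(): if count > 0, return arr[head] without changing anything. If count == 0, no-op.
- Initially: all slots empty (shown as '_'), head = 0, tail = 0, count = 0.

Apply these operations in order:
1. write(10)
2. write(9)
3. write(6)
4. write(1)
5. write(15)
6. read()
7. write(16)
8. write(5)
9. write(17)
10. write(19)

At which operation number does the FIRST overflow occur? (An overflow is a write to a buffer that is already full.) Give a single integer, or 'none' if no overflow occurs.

Answer: 4

Derivation:
After op 1 (write(10)): arr=[10 _ _] head=0 tail=1 count=1
After op 2 (write(9)): arr=[10 9 _] head=0 tail=2 count=2
After op 3 (write(6)): arr=[10 9 6] head=0 tail=0 count=3
After op 4 (write(1)): arr=[1 9 6] head=1 tail=1 count=3
After op 5 (write(15)): arr=[1 15 6] head=2 tail=2 count=3
After op 6 (read()): arr=[1 15 6] head=0 tail=2 count=2
After op 7 (write(16)): arr=[1 15 16] head=0 tail=0 count=3
After op 8 (write(5)): arr=[5 15 16] head=1 tail=1 count=3
After op 9 (write(17)): arr=[5 17 16] head=2 tail=2 count=3
After op 10 (write(19)): arr=[5 17 19] head=0 tail=0 count=3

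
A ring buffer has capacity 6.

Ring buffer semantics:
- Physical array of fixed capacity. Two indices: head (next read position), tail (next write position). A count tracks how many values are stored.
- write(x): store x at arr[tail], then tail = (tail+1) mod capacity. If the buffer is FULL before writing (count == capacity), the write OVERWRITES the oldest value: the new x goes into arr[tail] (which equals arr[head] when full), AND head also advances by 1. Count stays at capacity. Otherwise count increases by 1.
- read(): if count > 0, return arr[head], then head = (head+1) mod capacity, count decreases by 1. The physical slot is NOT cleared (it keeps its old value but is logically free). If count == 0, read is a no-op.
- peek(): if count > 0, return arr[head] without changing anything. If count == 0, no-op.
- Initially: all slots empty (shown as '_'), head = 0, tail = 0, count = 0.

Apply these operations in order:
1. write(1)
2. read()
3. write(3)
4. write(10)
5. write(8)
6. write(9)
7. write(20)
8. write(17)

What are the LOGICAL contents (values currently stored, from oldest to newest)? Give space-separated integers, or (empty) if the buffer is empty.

After op 1 (write(1)): arr=[1 _ _ _ _ _] head=0 tail=1 count=1
After op 2 (read()): arr=[1 _ _ _ _ _] head=1 tail=1 count=0
After op 3 (write(3)): arr=[1 3 _ _ _ _] head=1 tail=2 count=1
After op 4 (write(10)): arr=[1 3 10 _ _ _] head=1 tail=3 count=2
After op 5 (write(8)): arr=[1 3 10 8 _ _] head=1 tail=4 count=3
After op 6 (write(9)): arr=[1 3 10 8 9 _] head=1 tail=5 count=4
After op 7 (write(20)): arr=[1 3 10 8 9 20] head=1 tail=0 count=5
After op 8 (write(17)): arr=[17 3 10 8 9 20] head=1 tail=1 count=6

Answer: 3 10 8 9 20 17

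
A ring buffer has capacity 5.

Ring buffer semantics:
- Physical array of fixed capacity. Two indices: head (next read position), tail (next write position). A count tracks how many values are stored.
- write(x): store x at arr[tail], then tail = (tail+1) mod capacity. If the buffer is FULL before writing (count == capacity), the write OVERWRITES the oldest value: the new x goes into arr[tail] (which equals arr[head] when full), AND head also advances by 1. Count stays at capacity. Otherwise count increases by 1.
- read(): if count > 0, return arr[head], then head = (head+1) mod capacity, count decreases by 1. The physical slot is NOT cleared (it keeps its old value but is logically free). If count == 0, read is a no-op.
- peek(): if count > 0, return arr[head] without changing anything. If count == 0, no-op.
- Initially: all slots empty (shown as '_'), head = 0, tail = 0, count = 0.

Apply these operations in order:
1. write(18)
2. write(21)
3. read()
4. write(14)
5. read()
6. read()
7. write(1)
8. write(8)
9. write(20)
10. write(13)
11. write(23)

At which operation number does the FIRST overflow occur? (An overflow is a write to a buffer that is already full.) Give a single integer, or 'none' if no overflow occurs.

Answer: none

Derivation:
After op 1 (write(18)): arr=[18 _ _ _ _] head=0 tail=1 count=1
After op 2 (write(21)): arr=[18 21 _ _ _] head=0 tail=2 count=2
After op 3 (read()): arr=[18 21 _ _ _] head=1 tail=2 count=1
After op 4 (write(14)): arr=[18 21 14 _ _] head=1 tail=3 count=2
After op 5 (read()): arr=[18 21 14 _ _] head=2 tail=3 count=1
After op 6 (read()): arr=[18 21 14 _ _] head=3 tail=3 count=0
After op 7 (write(1)): arr=[18 21 14 1 _] head=3 tail=4 count=1
After op 8 (write(8)): arr=[18 21 14 1 8] head=3 tail=0 count=2
After op 9 (write(20)): arr=[20 21 14 1 8] head=3 tail=1 count=3
After op 10 (write(13)): arr=[20 13 14 1 8] head=3 tail=2 count=4
After op 11 (write(23)): arr=[20 13 23 1 8] head=3 tail=3 count=5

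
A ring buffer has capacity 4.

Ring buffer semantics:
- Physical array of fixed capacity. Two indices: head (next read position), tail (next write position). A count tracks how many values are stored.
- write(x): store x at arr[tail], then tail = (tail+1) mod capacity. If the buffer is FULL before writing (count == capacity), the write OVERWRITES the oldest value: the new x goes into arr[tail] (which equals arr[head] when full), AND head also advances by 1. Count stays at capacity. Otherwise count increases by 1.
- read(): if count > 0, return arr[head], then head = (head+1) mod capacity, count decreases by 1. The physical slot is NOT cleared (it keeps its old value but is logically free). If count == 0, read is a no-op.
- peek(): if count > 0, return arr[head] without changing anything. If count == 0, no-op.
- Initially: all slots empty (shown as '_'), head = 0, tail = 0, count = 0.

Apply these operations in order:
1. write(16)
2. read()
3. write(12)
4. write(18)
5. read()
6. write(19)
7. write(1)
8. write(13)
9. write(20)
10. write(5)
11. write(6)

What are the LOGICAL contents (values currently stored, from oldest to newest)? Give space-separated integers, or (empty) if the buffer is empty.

Answer: 13 20 5 6

Derivation:
After op 1 (write(16)): arr=[16 _ _ _] head=0 tail=1 count=1
After op 2 (read()): arr=[16 _ _ _] head=1 tail=1 count=0
After op 3 (write(12)): arr=[16 12 _ _] head=1 tail=2 count=1
After op 4 (write(18)): arr=[16 12 18 _] head=1 tail=3 count=2
After op 5 (read()): arr=[16 12 18 _] head=2 tail=3 count=1
After op 6 (write(19)): arr=[16 12 18 19] head=2 tail=0 count=2
After op 7 (write(1)): arr=[1 12 18 19] head=2 tail=1 count=3
After op 8 (write(13)): arr=[1 13 18 19] head=2 tail=2 count=4
After op 9 (write(20)): arr=[1 13 20 19] head=3 tail=3 count=4
After op 10 (write(5)): arr=[1 13 20 5] head=0 tail=0 count=4
After op 11 (write(6)): arr=[6 13 20 5] head=1 tail=1 count=4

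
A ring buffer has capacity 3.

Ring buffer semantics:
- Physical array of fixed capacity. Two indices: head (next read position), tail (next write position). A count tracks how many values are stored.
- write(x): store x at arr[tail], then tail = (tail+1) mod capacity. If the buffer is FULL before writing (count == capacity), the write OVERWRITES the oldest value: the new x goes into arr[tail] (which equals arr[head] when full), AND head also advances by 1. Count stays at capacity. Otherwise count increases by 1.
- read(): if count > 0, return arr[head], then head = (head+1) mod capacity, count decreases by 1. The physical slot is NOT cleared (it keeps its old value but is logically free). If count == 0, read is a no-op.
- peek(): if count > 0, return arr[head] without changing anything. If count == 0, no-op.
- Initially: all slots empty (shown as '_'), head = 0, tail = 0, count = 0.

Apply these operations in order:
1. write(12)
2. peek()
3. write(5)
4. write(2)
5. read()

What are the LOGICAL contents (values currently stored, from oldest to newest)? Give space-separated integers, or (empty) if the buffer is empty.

Answer: 5 2

Derivation:
After op 1 (write(12)): arr=[12 _ _] head=0 tail=1 count=1
After op 2 (peek()): arr=[12 _ _] head=0 tail=1 count=1
After op 3 (write(5)): arr=[12 5 _] head=0 tail=2 count=2
After op 4 (write(2)): arr=[12 5 2] head=0 tail=0 count=3
After op 5 (read()): arr=[12 5 2] head=1 tail=0 count=2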